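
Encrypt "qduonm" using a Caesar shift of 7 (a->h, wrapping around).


Input: 'qduonm', shift = 7
Operation: for each letter, (position + 7) mod 26
Mapping: 'q'(16+7=23)->'x', 'd'(3+7=10)->'k', 'u'(20+7=27, 27 mod 26=1)->'b', 'o'(14+7=21)->'v', 'n'(13+7=20)->'u', 'm'(12+7=19)->'t'
Result: xkbvut


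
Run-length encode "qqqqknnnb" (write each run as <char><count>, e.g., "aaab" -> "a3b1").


Input: 'qqqqknnnb'
Operation: identify consecutive runs
Runs: 'qqqq' -> q4, 'k' -> k1, 'nnn' -> n3, 'b' -> b1
Encoded: q4k1n3b1


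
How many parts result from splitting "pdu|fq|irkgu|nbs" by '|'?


Input string: 'pdu|fq|irkgu|nbs'
Delimiter: '|'
Split result: 'pdu', 'fq', 'irkgu', 'nbs'
Number of parts: 4


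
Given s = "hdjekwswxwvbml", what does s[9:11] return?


Input string: 'hdjekwswxwvbml'
Operation: slice [9:11]
Extract characters: s[9]='w', s[10]='v'
Result: wv


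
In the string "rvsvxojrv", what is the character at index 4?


Input string: 'rvsvxojrv'
Operation: get character at index 4
Index mapping: s[0]='r', s[1]='v', s[2]='s', s[3]='v', s[4]='x'
Result: 'x'


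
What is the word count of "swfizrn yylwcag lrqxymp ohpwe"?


Input string: 'swfizrn yylwcag lrqxymp ohpwe'
Operation: split by spaces
Words found: 'swfizrn', 'yylwcag', 'lrqxymp', 'ohpwe'
Word count: 4


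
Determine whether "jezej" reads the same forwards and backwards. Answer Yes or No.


Input string: 'jezej'
Reversed: 'jezej'
Compare pairs: s[0]='j' vs s[4]='j' (match), s[1]='e' vs s[3]='e' (match)
Palindrome: Yes


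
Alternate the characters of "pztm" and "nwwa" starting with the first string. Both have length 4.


String 1: 'pztm'
String 2: 'nwwa'
Operation: alternate characters
Pairs: 'p'+'n', 'z'+'w', 't'+'w', 'm'+'a'
Result: pnzwtwma


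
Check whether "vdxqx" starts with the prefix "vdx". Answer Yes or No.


Input string: 'vdxqx'
Prefix to check: 'vdx'
First 3 characters of input: 'vdx'
Match: True
Result: Yes


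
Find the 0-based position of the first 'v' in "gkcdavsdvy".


Input string: 'gkcdavsdvy'
Target: 'v'
Scanning left to right: s[0]='g', s[1]='k', s[2]='c', s[3]='d', s[4]='a', s[5]='v'
First match at index: 5


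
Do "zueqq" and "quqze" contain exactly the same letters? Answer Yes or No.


String 1: 'zueqq' -> sorted: 'eqquz'
String 2: 'quqze' -> sorted: 'eqquz'
Compare sorted forms: 'eqquz' == 'eqquz'
Anagram: Yes


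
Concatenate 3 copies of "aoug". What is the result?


Input string: 'aoug'
Operation: repeat 3 times
Concatenation: 'aoug' + 'aoug' + 'aoug'
Result: aougaougaoug


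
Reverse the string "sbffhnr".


Input string: 'sbffhnr'
Operation: reverse character order
Original order: 's' -> 'b' -> 'f' -> 'f' -> 'h' -> 'n' -> 'r'
Reversed order: 'r' -> 'n' -> 'h' -> 'f' -> 'f' -> 'b' -> 's'
Result: rnhffbs


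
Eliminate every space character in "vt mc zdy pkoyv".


Input string: 'vt mc zdy pkoyv'
Operation: remove all spaces
Words: 'vt', 'mc', 'zdy', 'pkoyv'
Join without spaces: vtmczdypkoyv


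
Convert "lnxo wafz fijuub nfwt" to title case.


Input string: 'lnxo wafz fijuub nfwt'
Operation: capitalize first letter of each word
Word transformations: 'lnxo'->'Lnxo', 'wafz'->'Wafz', 'fijuub'->'Fijuub', 'nfwt'->'Nfwt'
Result: Lnxo Wafz Fijuub Nfwt


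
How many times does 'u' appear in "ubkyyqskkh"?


Input string: 'ubkyyqskkh'
Target character: 'u'
Scan each position: s[0]='u'
Matches found at indices: 0
Total: 1


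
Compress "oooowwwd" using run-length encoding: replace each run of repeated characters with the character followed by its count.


Input: 'oooowwwd'
Operation: identify consecutive runs
Runs: 'oooo' -> o4, 'www' -> w3, 'd' -> d1
Encoded: o4w3d1


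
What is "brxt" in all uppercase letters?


Input string: 'brxt'
Operation: convert each letter to uppercase
Mapping: 'b'->'B', 'r'->'R', 'x'->'X', 't'->'T'
Result: BRXT


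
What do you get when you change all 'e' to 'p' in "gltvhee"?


Input string: 'gltvhee'
Operation: replace 'e' with 'p'
Positions of 'e': 5, 6
After replacement: gltvhpp


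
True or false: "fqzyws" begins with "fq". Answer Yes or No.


Input string: 'fqzyws'
Prefix to check: 'fq'
First 2 characters of input: 'fq'
Match: True
Result: Yes


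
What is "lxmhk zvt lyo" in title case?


Input string: 'lxmhk zvt lyo'
Operation: capitalize first letter of each word
Word transformations: 'lxmhk'->'Lxmhk', 'zvt'->'Zvt', 'lyo'->'Lyo'
Result: Lxmhk Zvt Lyo


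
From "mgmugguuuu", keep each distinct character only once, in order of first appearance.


Input: 'mgmugguuuu'
Operation: keep first occurrence of each character
Scan: s[0]='m' new -> keep; s[1]='g' new -> keep; s[2]='m' seen -> skip; s[3]='u' new -> keep; s[4]='g' seen -> skip; s[5]='g' seen -> skip; s[6]='u' seen -> skip; s[7]='u' seen -> skip; s[8]='u' seen -> skip; s[9]='u' seen -> skip
Result: mgu


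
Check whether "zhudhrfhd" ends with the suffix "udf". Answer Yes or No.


Input string: 'zhudhrfhd'
Suffix to check: 'udf'
Last 3 characters of input: 'fhd'
Match: False
Result: No


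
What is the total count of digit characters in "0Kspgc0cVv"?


Input string: '0Kspgc0cVv'
Operation: count digit characters (0-9)
Scan: '0'(digit), 'K', 's', 'p', 'g', 'c', '0'(digit), 'c', 'V', 'v'
Digits found: 2
Result: 2


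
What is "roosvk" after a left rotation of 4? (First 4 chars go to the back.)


Input: 'roosvk', shift = 4
Operation: split at index 4 and swap parts
Front part s[0:4] = 'roos'
Back part s[4:] = 'vk'
Rotated = back + front = 'vk' + 'roos'
Result: vkroos


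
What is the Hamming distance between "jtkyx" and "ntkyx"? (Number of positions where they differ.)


String 1: 'jtkyx'
String 2: 'ntkyx'
Compare each position: pos 0: 'j'!='n', pos 1: 't'=='t', pos 2: 'k'=='k', pos 3: 'y'=='y', pos 4: 'x'=='x'
Differing positions: 1
Hamming distance: 1


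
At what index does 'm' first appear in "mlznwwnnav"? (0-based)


Input string: 'mlznwwnnav'
Target: 'm'
Scanning left to right: s[0]='m'
First match at index: 0


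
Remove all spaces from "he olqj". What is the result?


Input string: 'he olqj'
Operation: remove all spaces
Words: 'he', 'olqj'
Join without spaces: heolqj


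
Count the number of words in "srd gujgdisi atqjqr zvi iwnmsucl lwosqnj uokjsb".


Input string: 'srd gujgdisi atqjqr zvi iwnmsucl lwosqnj uokjsb'
Operation: split by spaces
Words found: 'srd', 'gujgdisi', 'atqjqr', 'zvi', 'iwnmsucl', 'lwosqnj', 'uokjsb'
Word count: 7


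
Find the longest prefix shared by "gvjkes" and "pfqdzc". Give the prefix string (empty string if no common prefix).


String 1: 'gvjkes'
String 2: 'pfqdzc'
Compare position by position:
pos 0: 'g' vs 'p' differ -> stop
Longest common prefix: "" (length 0)


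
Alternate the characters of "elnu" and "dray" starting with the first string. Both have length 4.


String 1: 'elnu'
String 2: 'dray'
Operation: alternate characters
Pairs: 'e'+'d', 'l'+'r', 'n'+'a', 'u'+'y'
Result: edlrnauy


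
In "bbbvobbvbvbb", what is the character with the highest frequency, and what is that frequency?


Input: 'bbbvobbvbvbb'
Operation: tally each character
Counts: 'b':8, 'o':1, 'v':3
Maximum: 'b' appears 8 times


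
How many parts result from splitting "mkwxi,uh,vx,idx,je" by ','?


Input string: 'mkwxi,uh,vx,idx,je'
Delimiter: ','
Split result: 'mkwxi', 'uh', 'vx', 'idx', 'je'
Number of parts: 5


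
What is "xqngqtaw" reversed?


Input string: 'xqngqtaw'
Operation: reverse character order
Original order: 'x' -> 'q' -> 'n' -> 'g' -> 'q' -> 't' -> 'a' -> 'w'
Reversed order: 'w' -> 'a' -> 't' -> 'q' -> 'g' -> 'n' -> 'q' -> 'x'
Result: watqgnqx


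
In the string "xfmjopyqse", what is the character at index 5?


Input string: 'xfmjopyqse'
Operation: get character at index 5
Index mapping: s[0]='x', s[1]='f', s[2]='m', s[3]='j', s[4]='o', s[5]='p'
Result: 'p'


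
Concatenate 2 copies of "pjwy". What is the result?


Input string: 'pjwy'
Operation: repeat 2 times
Concatenation: 'pjwy' + 'pjwy'
Result: pjwypjwy


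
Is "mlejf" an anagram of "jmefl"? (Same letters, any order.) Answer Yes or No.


String 1: 'jmefl' -> sorted: 'efjlm'
String 2: 'mlejf' -> sorted: 'efjlm'
Compare sorted forms: 'efjlm' == 'efjlm'
Anagram: Yes


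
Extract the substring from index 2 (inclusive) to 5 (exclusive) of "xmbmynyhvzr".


Input string: 'xmbmynyhvzr'
Operation: slice [2:5]
Extract characters: s[2]='b', s[3]='m', s[4]='y'
Result: bmy


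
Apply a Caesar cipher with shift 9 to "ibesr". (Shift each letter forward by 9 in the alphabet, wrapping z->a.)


Input: 'ibesr', shift = 9
Operation: for each letter, (position + 9) mod 26
Mapping: 'i'(8+9=17)->'r', 'b'(1+9=10)->'k', 'e'(4+9=13)->'n', 's'(18+9=27, 27 mod 26=1)->'b', 'r'(17+9=26, 26 mod 26=0)->'a'
Result: rknba


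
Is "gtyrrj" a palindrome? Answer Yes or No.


Input string: 'gtyrrj'
Reversed: 'jrrytg'
Compare pairs: s[0]='g' vs s[5]='j' (mismatch), s[1]='t' vs s[4]='r' (mismatch), s[2]='y' vs s[3]='r' (mismatch)
Palindrome: No


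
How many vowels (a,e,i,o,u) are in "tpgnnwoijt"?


Input string: 'tpgnnwoijt'
Operation: count vowels (a, e, i, o, u)
Scan: s[0]='t', s[1]='p', s[2]='g', s[3]='n', s[4]='n', s[5]='w', s[6]='o' (vowel), s[7]='i' (vowel), s[8]='j', s[9]='t'
Vowels found: 2
Result: 2


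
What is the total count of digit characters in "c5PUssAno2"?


Input string: 'c5PUssAno2'
Operation: count digit characters (0-9)
Scan: 'c', '5'(digit), 'P', 'U', 's', 's', 'A', 'n', 'o', '2'(digit)
Digits found: 2
Result: 2


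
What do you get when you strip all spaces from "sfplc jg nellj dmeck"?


Input string: 'sfplc jg nellj dmeck'
Operation: remove all spaces
Words: 'sfplc', 'jg', 'nellj', 'dmeck'
Join without spaces: sfplcjgnelljdmeck


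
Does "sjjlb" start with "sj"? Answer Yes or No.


Input string: 'sjjlb'
Prefix to check: 'sj'
First 2 characters of input: 'sj'
Match: True
Result: Yes


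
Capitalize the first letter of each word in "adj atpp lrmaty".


Input string: 'adj atpp lrmaty'
Operation: capitalize first letter of each word
Word transformations: 'adj'->'Adj', 'atpp'->'Atpp', 'lrmaty'->'Lrmaty'
Result: Adj Atpp Lrmaty


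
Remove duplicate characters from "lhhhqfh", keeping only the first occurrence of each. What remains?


Input: 'lhhhqfh'
Operation: keep first occurrence of each character
Scan: s[0]='l' new -> keep; s[1]='h' new -> keep; s[2]='h' seen -> skip; s[3]='h' seen -> skip; s[4]='q' new -> keep; s[5]='f' new -> keep; s[6]='h' seen -> skip
Result: lhqf


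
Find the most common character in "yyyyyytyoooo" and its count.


Input: 'yyyyyytyoooo'
Operation: tally each character
Counts: 'o':4, 't':1, 'y':7
Maximum: 'y' appears 7 times


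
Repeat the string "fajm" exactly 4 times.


Input string: 'fajm'
Operation: repeat 4 times
Concatenation: 'fajm' + 'fajm' + 'fajm' + 'fajm'
Result: fajmfajmfajmfajm


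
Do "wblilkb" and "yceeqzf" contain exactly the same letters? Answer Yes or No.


String 1: 'wblilkb' -> sorted: 'bbikllw'
String 2: 'yceeqzf' -> sorted: 'ceefqyz'
Compare sorted forms: 'bbikllw' != 'ceefqyz'
Anagram: No


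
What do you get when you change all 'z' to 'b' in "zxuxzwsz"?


Input string: 'zxuxzwsz'
Operation: replace 'z' with 'b'
Positions of 'z': 0, 4, 7
After replacement: bxuxbwsb


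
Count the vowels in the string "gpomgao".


Input string: 'gpomgao'
Operation: count vowels (a, e, i, o, u)
Scan: s[0]='g', s[1]='p', s[2]='o' (vowel), s[3]='m', s[4]='g', s[5]='a' (vowel), s[6]='o' (vowel)
Vowels found: 3
Result: 3


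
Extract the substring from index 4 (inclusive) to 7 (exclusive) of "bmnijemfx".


Input string: 'bmnijemfx'
Operation: slice [4:7]
Extract characters: s[4]='j', s[5]='e', s[6]='m'
Result: jem


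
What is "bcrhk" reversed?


Input string: 'bcrhk'
Operation: reverse character order
Original order: 'b' -> 'c' -> 'r' -> 'h' -> 'k'
Reversed order: 'k' -> 'h' -> 'r' -> 'c' -> 'b'
Result: khrcb


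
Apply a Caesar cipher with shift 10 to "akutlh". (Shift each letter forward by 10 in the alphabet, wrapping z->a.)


Input: 'akutlh', shift = 10
Operation: for each letter, (position + 10) mod 26
Mapping: 'a'(0+10=10)->'k', 'k'(10+10=20)->'u', 'u'(20+10=30, 30 mod 26=4)->'e', 't'(19+10=29, 29 mod 26=3)->'d', 'l'(11+10=21)->'v', 'h'(7+10=17)->'r'
Result: kuedvr


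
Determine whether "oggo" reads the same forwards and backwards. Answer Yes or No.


Input string: 'oggo'
Reversed: 'oggo'
Compare pairs: s[0]='o' vs s[3]='o' (match), s[1]='g' vs s[2]='g' (match)
Palindrome: Yes


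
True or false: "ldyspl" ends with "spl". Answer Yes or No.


Input string: 'ldyspl'
Suffix to check: 'spl'
Last 3 characters of input: 'spl'
Match: True
Result: Yes


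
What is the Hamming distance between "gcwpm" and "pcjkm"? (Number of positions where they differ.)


String 1: 'gcwpm'
String 2: 'pcjkm'
Compare each position: pos 0: 'g'!='p', pos 1: 'c'=='c', pos 2: 'w'!='j', pos 3: 'p'!='k', pos 4: 'm'=='m'
Differing positions: 3
Hamming distance: 3


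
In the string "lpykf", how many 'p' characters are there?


Input string: 'lpykf'
Target character: 'p'
Scan each position: s[1]='p'
Matches found at indices: 1
Total: 1


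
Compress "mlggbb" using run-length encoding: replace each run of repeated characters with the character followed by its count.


Input: 'mlggbb'
Operation: identify consecutive runs
Runs: 'm' -> m1, 'l' -> l1, 'gg' -> g2, 'bb' -> b2
Encoded: m1l1g2b2


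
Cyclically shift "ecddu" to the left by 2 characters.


Input: 'ecddu', shift = 2
Operation: split at index 2 and swap parts
Front part s[0:2] = 'ec'
Back part s[2:] = 'ddu'
Rotated = back + front = 'ddu' + 'ec'
Result: dduec


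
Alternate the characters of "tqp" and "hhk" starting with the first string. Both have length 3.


String 1: 'tqp'
String 2: 'hhk'
Operation: alternate characters
Pairs: 't'+'h', 'q'+'h', 'p'+'k'
Result: thqhpk


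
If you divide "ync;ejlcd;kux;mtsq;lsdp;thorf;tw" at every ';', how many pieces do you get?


Input string: 'ync;ejlcd;kux;mtsq;lsdp;thorf;tw'
Delimiter: ';'
Split result: 'ync', 'ejlcd', 'kux', 'mtsq', 'lsdp', 'thorf', 'tw'
Number of parts: 7


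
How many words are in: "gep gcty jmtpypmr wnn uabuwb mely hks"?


Input string: 'gep gcty jmtpypmr wnn uabuwb mely hks'
Operation: split by spaces
Words found: 'gep', 'gcty', 'jmtpypmr', 'wnn', 'uabuwb', 'mely', 'hks'
Word count: 7


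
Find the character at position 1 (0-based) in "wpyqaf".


Input string: 'wpyqaf'
Operation: get character at index 1
Index mapping: s[0]='w', s[1]='p'
Result: 'p'


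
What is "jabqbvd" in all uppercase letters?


Input string: 'jabqbvd'
Operation: convert each letter to uppercase
Mapping: 'j'->'J', 'a'->'A', 'b'->'B', 'q'->'Q', 'b'->'B', 'v'->'V', 'd'->'D'
Result: JABQBVD


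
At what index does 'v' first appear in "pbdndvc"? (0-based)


Input string: 'pbdndvc'
Target: 'v'
Scanning left to right: s[0]='p', s[1]='b', s[2]='d', s[3]='n', s[4]='d', s[5]='v'
First match at index: 5


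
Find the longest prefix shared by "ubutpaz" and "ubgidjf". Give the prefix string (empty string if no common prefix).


String 1: 'ubutpaz'
String 2: 'ubgidjf'
Compare position by position:
pos 0: 'u' vs 'u' match
pos 1: 'b' vs 'b' match
pos 2: 'u' vs 'g' differ -> stop
Longest common prefix: "ub" (length 2)


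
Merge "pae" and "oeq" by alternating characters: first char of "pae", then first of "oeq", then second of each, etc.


String 1: 'pae'
String 2: 'oeq'
Operation: alternate characters
Pairs: 'p'+'o', 'a'+'e', 'e'+'q'
Result: poaeeq


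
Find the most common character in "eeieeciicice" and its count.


Input: 'eeieeciicice'
Operation: tally each character
Counts: 'c':3, 'e':5, 'i':4
Maximum: 'e' appears 5 times


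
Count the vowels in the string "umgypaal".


Input string: 'umgypaal'
Operation: count vowels (a, e, i, o, u)
Scan: s[0]='u' (vowel), s[1]='m', s[2]='g', s[3]='y', s[4]='p', s[5]='a' (vowel), s[6]='a' (vowel), s[7]='l'
Vowels found: 3
Result: 3


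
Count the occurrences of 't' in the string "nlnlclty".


Input string: 'nlnlclty'
Target character: 't'
Scan each position: s[6]='t'
Matches found at indices: 6
Total: 1


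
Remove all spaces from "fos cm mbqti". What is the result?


Input string: 'fos cm mbqti'
Operation: remove all spaces
Words: 'fos', 'cm', 'mbqti'
Join without spaces: foscmmbqti


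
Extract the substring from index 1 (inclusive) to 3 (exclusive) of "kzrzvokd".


Input string: 'kzrzvokd'
Operation: slice [1:3]
Extract characters: s[1]='z', s[2]='r'
Result: zr


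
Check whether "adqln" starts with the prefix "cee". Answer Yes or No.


Input string: 'adqln'
Prefix to check: 'cee'
First 3 characters of input: 'adq'
Match: False
Result: No


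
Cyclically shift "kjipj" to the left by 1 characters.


Input: 'kjipj', shift = 1
Operation: split at index 1 and swap parts
Front part s[0:1] = 'k'
Back part s[1:] = 'jipj'
Rotated = back + front = 'jipj' + 'k'
Result: jipjk


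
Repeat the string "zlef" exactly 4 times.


Input string: 'zlef'
Operation: repeat 4 times
Concatenation: 'zlef' + 'zlef' + 'zlef' + 'zlef'
Result: zlefzlefzlefzlef


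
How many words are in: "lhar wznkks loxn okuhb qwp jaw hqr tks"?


Input string: 'lhar wznkks loxn okuhb qwp jaw hqr tks'
Operation: split by spaces
Words found: 'lhar', 'wznkks', 'loxn', 'okuhb', 'qwp', 'jaw', 'hqr', 'tks'
Word count: 8


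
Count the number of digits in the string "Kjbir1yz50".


Input string: 'Kjbir1yz50'
Operation: count digit characters (0-9)
Scan: 'K', 'j', 'b', 'i', 'r', '1'(digit), 'y', 'z', '5'(digit), '0'(digit)
Digits found: 3
Result: 3


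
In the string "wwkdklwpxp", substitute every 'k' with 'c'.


Input string: 'wwkdklwpxp'
Operation: replace 'k' with 'c'
Positions of 'k': 2, 4
After replacement: wwcdclwpxp


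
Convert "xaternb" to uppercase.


Input string: 'xaternb'
Operation: convert each letter to uppercase
Mapping: 'x'->'X', 'a'->'A', 't'->'T', 'e'->'E', 'r'->'R', 'n'->'N', 'b'->'B'
Result: XATERNB


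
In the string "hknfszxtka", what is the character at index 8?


Input string: 'hknfszxtka'
Operation: get character at index 8
Index mapping: s[0]='h', s[1]='k', s[2]='n', s[3]='f', s[4]='s', s[5]='z', s[6]='x', s[7]='t', s[8]='k'
Result: 'k'


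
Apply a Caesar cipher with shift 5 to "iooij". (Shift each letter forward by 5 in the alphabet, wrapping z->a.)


Input: 'iooij', shift = 5
Operation: for each letter, (position + 5) mod 26
Mapping: 'i'(8+5=13)->'n', 'o'(14+5=19)->'t', 'o'(14+5=19)->'t', 'i'(8+5=13)->'n', 'j'(9+5=14)->'o'
Result: nttno


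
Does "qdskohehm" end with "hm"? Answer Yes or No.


Input string: 'qdskohehm'
Suffix to check: 'hm'
Last 2 characters of input: 'hm'
Match: True
Result: Yes


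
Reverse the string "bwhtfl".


Input string: 'bwhtfl'
Operation: reverse character order
Original order: 'b' -> 'w' -> 'h' -> 't' -> 'f' -> 'l'
Reversed order: 'l' -> 'f' -> 't' -> 'h' -> 'w' -> 'b'
Result: lfthwb


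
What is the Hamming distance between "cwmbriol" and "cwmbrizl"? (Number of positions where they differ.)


String 1: 'cwmbriol'
String 2: 'cwmbrizl'
Compare each position: pos 0: 'c'=='c', pos 1: 'w'=='w', pos 2: 'm'=='m', pos 3: 'b'=='b', pos 4: 'r'=='r', pos 5: 'i'=='i', pos 6: 'o'!='z', pos 7: 'l'=='l'
Differing positions: 1
Hamming distance: 1


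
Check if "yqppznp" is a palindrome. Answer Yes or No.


Input string: 'yqppznp'
Reversed: 'pnzppqy'
Compare pairs: s[0]='y' vs s[6]='p' (mismatch), s[1]='q' vs s[5]='n' (mismatch), s[2]='p' vs s[4]='z' (mismatch)
Palindrome: No


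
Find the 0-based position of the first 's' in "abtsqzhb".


Input string: 'abtsqzhb'
Target: 's'
Scanning left to right: s[0]='a', s[1]='b', s[2]='t', s[3]='s'
First match at index: 3


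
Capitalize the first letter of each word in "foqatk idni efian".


Input string: 'foqatk idni efian'
Operation: capitalize first letter of each word
Word transformations: 'foqatk'->'Foqatk', 'idni'->'Idni', 'efian'->'Efian'
Result: Foqatk Idni Efian


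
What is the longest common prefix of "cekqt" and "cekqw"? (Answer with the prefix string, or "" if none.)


String 1: 'cekqt'
String 2: 'cekqw'
Compare position by position:
pos 0: 'c' vs 'c' match
pos 1: 'e' vs 'e' match
pos 2: 'k' vs 'k' match
pos 3: 'q' vs 'q' match
pos 4: 't' vs 'w' differ -> stop
Longest common prefix: "cekq" (length 4)


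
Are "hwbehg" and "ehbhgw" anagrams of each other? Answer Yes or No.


String 1: 'hwbehg' -> sorted: 'beghhw'
String 2: 'ehbhgw' -> sorted: 'beghhw'
Compare sorted forms: 'beghhw' == 'beghhw'
Anagram: Yes


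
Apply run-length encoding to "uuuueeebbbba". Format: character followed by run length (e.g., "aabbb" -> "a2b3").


Input: 'uuuueeebbbba'
Operation: identify consecutive runs
Runs: 'uuuu' -> u4, 'eee' -> e3, 'bbbb' -> b4, 'a' -> a1
Encoded: u4e3b4a1


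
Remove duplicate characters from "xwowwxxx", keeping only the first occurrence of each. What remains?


Input: 'xwowwxxx'
Operation: keep first occurrence of each character
Scan: s[0]='x' new -> keep; s[1]='w' new -> keep; s[2]='o' new -> keep; s[3]='w' seen -> skip; s[4]='w' seen -> skip; s[5]='x' seen -> skip; s[6]='x' seen -> skip; s[7]='x' seen -> skip
Result: xwo


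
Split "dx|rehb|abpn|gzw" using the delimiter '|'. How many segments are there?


Input string: 'dx|rehb|abpn|gzw'
Delimiter: '|'
Split result: 'dx', 'rehb', 'abpn', 'gzw'
Number of parts: 4


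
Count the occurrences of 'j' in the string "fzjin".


Input string: 'fzjin'
Target character: 'j'
Scan each position: s[2]='j'
Matches found at indices: 2
Total: 1


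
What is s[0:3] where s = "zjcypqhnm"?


Input string: 'zjcypqhnm'
Operation: slice [0:3]
Extract characters: s[0]='z', s[1]='j', s[2]='c'
Result: zjc


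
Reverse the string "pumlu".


Input string: 'pumlu'
Operation: reverse character order
Original order: 'p' -> 'u' -> 'm' -> 'l' -> 'u'
Reversed order: 'u' -> 'l' -> 'm' -> 'u' -> 'p'
Result: ulmup


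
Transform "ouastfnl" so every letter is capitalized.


Input string: 'ouastfnl'
Operation: convert each letter to uppercase
Mapping: 'o'->'O', 'u'->'U', 'a'->'A', 's'->'S', 't'->'T', 'f'->'F', 'n'->'N', 'l'->'L'
Result: OUASTFNL


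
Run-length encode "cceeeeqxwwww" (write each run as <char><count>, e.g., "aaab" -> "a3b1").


Input: 'cceeeeqxwwww'
Operation: identify consecutive runs
Runs: 'cc' -> c2, 'eeee' -> e4, 'q' -> q1, 'x' -> x1, 'wwww' -> w4
Encoded: c2e4q1x1w4


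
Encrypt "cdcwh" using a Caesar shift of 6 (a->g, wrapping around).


Input: 'cdcwh', shift = 6
Operation: for each letter, (position + 6) mod 26
Mapping: 'c'(2+6=8)->'i', 'd'(3+6=9)->'j', 'c'(2+6=8)->'i', 'w'(22+6=28, 28 mod 26=2)->'c', 'h'(7+6=13)->'n'
Result: ijicn


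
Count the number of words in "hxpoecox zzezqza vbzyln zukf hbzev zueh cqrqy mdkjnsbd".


Input string: 'hxpoecox zzezqza vbzyln zukf hbzev zueh cqrqy mdkjnsbd'
Operation: split by spaces
Words found: 'hxpoecox', 'zzezqza', 'vbzyln', 'zukf', 'hbzev', 'zueh', 'cqrqy', 'mdkjnsbd'
Word count: 8


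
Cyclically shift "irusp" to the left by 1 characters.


Input: 'irusp', shift = 1
Operation: split at index 1 and swap parts
Front part s[0:1] = 'i'
Back part s[1:] = 'rusp'
Rotated = back + front = 'rusp' + 'i'
Result: ruspi


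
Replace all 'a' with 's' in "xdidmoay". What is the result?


Input string: 'xdidmoay'
Operation: replace 'a' with 's'
Positions of 'a': 6
After replacement: xdidmosy


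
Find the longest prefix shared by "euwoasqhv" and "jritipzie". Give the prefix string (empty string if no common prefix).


String 1: 'euwoasqhv'
String 2: 'jritipzie'
Compare position by position:
pos 0: 'e' vs 'j' differ -> stop
Longest common prefix: "" (length 0)


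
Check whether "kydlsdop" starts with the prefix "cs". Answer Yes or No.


Input string: 'kydlsdop'
Prefix to check: 'cs'
First 2 characters of input: 'ky'
Match: False
Result: No


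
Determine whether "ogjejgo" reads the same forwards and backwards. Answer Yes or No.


Input string: 'ogjejgo'
Reversed: 'ogjejgo'
Compare pairs: s[0]='o' vs s[6]='o' (match), s[1]='g' vs s[5]='g' (match), s[2]='j' vs s[4]='j' (match)
Palindrome: Yes


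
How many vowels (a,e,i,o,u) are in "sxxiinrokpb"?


Input string: 'sxxiinrokpb'
Operation: count vowels (a, e, i, o, u)
Scan: s[0]='s', s[1]='x', s[2]='x', s[3]='i' (vowel), s[4]='i' (vowel), s[5]='n', s[6]='r', s[7]='o' (vowel), s[8]='k', s[9]='p', s[10]='b'
Vowels found: 3
Result: 3


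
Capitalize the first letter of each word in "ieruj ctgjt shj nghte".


Input string: 'ieruj ctgjt shj nghte'
Operation: capitalize first letter of each word
Word transformations: 'ieruj'->'Ieruj', 'ctgjt'->'Ctgjt', 'shj'->'Shj', 'nghte'->'Nghte'
Result: Ieruj Ctgjt Shj Nghte


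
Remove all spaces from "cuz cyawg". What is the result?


Input string: 'cuz cyawg'
Operation: remove all spaces
Words: 'cuz', 'cyawg'
Join without spaces: cuzcyawg


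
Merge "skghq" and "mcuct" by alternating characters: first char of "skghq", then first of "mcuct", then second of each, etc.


String 1: 'skghq'
String 2: 'mcuct'
Operation: alternate characters
Pairs: 's'+'m', 'k'+'c', 'g'+'u', 'h'+'c', 'q'+'t'
Result: smkcguhcqt


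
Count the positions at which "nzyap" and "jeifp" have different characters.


String 1: 'nzyap'
String 2: 'jeifp'
Compare each position: pos 0: 'n'!='j', pos 1: 'z'!='e', pos 2: 'y'!='i', pos 3: 'a'!='f', pos 4: 'p'=='p'
Differing positions: 4
Hamming distance: 4


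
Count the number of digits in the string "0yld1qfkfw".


Input string: '0yld1qfkfw'
Operation: count digit characters (0-9)
Scan: '0'(digit), 'y', 'l', 'd', '1'(digit), 'q', 'f', 'k', 'f', 'w'
Digits found: 2
Result: 2


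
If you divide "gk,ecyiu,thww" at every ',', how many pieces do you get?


Input string: 'gk,ecyiu,thww'
Delimiter: ','
Split result: 'gk', 'ecyiu', 'thww'
Number of parts: 3


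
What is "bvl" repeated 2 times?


Input string: 'bvl'
Operation: repeat 2 times
Concatenation: 'bvl' + 'bvl'
Result: bvlbvl


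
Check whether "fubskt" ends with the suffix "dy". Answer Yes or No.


Input string: 'fubskt'
Suffix to check: 'dy'
Last 2 characters of input: 'kt'
Match: False
Result: No


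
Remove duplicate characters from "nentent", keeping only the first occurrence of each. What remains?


Input: 'nentent'
Operation: keep first occurrence of each character
Scan: s[0]='n' new -> keep; s[1]='e' new -> keep; s[2]='n' seen -> skip; s[3]='t' new -> keep; s[4]='e' seen -> skip; s[5]='n' seen -> skip; s[6]='t' seen -> skip
Result: net


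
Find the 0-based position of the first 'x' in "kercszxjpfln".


Input string: 'kercszxjpfln'
Target: 'x'
Scanning left to right: s[0]='k', s[1]='e', s[2]='r', s[3]='c', s[4]='s', s[5]='z', s[6]='x'
First match at index: 6


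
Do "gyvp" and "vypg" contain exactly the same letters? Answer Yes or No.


String 1: 'gyvp' -> sorted: 'gpvy'
String 2: 'vypg' -> sorted: 'gpvy'
Compare sorted forms: 'gpvy' == 'gpvy'
Anagram: Yes


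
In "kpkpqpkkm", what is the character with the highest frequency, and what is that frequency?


Input: 'kpkpqpkkm'
Operation: tally each character
Counts: 'k':4, 'm':1, 'p':3, 'q':1
Maximum: 'k' appears 4 times


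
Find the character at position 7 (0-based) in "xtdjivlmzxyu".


Input string: 'xtdjivlmzxyu'
Operation: get character at index 7
Index mapping: s[0]='x', s[1]='t', s[2]='d', s[3]='j', s[4]='i', s[5]='v', s[6]='l', s[7]='m'
Result: 'm'


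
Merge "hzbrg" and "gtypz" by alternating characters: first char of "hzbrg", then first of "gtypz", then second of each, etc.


String 1: 'hzbrg'
String 2: 'gtypz'
Operation: alternate characters
Pairs: 'h'+'g', 'z'+'t', 'b'+'y', 'r'+'p', 'g'+'z'
Result: hgztbyrpgz


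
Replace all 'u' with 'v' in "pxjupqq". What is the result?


Input string: 'pxjupqq'
Operation: replace 'u' with 'v'
Positions of 'u': 3
After replacement: pxjvpqq


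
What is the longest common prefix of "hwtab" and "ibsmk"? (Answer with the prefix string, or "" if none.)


String 1: 'hwtab'
String 2: 'ibsmk'
Compare position by position:
pos 0: 'h' vs 'i' differ -> stop
Longest common prefix: "" (length 0)


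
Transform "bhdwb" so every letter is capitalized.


Input string: 'bhdwb'
Operation: convert each letter to uppercase
Mapping: 'b'->'B', 'h'->'H', 'd'->'D', 'w'->'W', 'b'->'B'
Result: BHDWB


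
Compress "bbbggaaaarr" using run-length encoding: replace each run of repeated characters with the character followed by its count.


Input: 'bbbggaaaarr'
Operation: identify consecutive runs
Runs: 'bbb' -> b3, 'gg' -> g2, 'aaaa' -> a4, 'rr' -> r2
Encoded: b3g2a4r2


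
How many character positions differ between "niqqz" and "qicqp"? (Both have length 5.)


String 1: 'niqqz'
String 2: 'qicqp'
Compare each position: pos 0: 'n'!='q', pos 1: 'i'=='i', pos 2: 'q'!='c', pos 3: 'q'=='q', pos 4: 'z'!='p'
Differing positions: 3
Hamming distance: 3


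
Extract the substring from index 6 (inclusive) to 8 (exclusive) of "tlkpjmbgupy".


Input string: 'tlkpjmbgupy'
Operation: slice [6:8]
Extract characters: s[6]='b', s[7]='g'
Result: bg


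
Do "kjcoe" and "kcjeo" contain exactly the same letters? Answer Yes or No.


String 1: 'kjcoe' -> sorted: 'cejko'
String 2: 'kcjeo' -> sorted: 'cejko'
Compare sorted forms: 'cejko' == 'cejko'
Anagram: Yes


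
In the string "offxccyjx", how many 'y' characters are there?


Input string: 'offxccyjx'
Target character: 'y'
Scan each position: s[6]='y'
Matches found at indices: 6
Total: 1


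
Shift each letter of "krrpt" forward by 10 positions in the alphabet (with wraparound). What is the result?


Input: 'krrpt', shift = 10
Operation: for each letter, (position + 10) mod 26
Mapping: 'k'(10+10=20)->'u', 'r'(17+10=27, 27 mod 26=1)->'b', 'r'(17+10=27, 27 mod 26=1)->'b', 'p'(15+10=25)->'z', 't'(19+10=29, 29 mod 26=3)->'d'
Result: ubbzd


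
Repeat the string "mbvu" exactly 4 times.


Input string: 'mbvu'
Operation: repeat 4 times
Concatenation: 'mbvu' + 'mbvu' + 'mbvu' + 'mbvu'
Result: mbvumbvumbvumbvu


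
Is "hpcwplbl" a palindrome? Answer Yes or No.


Input string: 'hpcwplbl'
Reversed: 'lblpwcph'
Compare pairs: s[0]='h' vs s[7]='l' (mismatch), s[1]='p' vs s[6]='b' (mismatch), s[2]='c' vs s[5]='l' (mismatch), s[3]='w' vs s[4]='p' (mismatch)
Palindrome: No


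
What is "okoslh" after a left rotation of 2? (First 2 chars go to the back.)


Input: 'okoslh', shift = 2
Operation: split at index 2 and swap parts
Front part s[0:2] = 'ok'
Back part s[2:] = 'oslh'
Rotated = back + front = 'oslh' + 'ok'
Result: oslhok


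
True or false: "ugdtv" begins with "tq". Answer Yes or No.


Input string: 'ugdtv'
Prefix to check: 'tq'
First 2 characters of input: 'ug'
Match: False
Result: No


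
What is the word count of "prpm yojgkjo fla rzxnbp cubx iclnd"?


Input string: 'prpm yojgkjo fla rzxnbp cubx iclnd'
Operation: split by spaces
Words found: 'prpm', 'yojgkjo', 'fla', 'rzxnbp', 'cubx', 'iclnd'
Word count: 6


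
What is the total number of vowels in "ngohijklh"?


Input string: 'ngohijklh'
Operation: count vowels (a, e, i, o, u)
Scan: s[0]='n', s[1]='g', s[2]='o' (vowel), s[3]='h', s[4]='i' (vowel), s[5]='j', s[6]='k', s[7]='l', s[8]='h'
Vowels found: 2
Result: 2


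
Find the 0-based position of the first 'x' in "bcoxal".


Input string: 'bcoxal'
Target: 'x'
Scanning left to right: s[0]='b', s[1]='c', s[2]='o', s[3]='x'
First match at index: 3


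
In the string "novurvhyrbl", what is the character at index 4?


Input string: 'novurvhyrbl'
Operation: get character at index 4
Index mapping: s[0]='n', s[1]='o', s[2]='v', s[3]='u', s[4]='r'
Result: 'r'


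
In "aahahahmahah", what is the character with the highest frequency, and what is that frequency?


Input: 'aahahahmahah'
Operation: tally each character
Counts: 'a':6, 'h':5, 'm':1
Maximum: 'a' appears 6 times


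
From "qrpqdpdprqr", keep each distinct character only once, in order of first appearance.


Input: 'qrpqdpdprqr'
Operation: keep first occurrence of each character
Scan: s[0]='q' new -> keep; s[1]='r' new -> keep; s[2]='p' new -> keep; s[3]='q' seen -> skip; s[4]='d' new -> keep; s[5]='p' seen -> skip; s[6]='d' seen -> skip; s[7]='p' seen -> skip; s[8]='r' seen -> skip; s[9]='q' seen -> skip; s[10]='r' seen -> skip
Result: qrpd


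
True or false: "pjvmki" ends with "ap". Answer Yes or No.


Input string: 'pjvmki'
Suffix to check: 'ap'
Last 2 characters of input: 'ki'
Match: False
Result: No


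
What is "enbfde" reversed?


Input string: 'enbfde'
Operation: reverse character order
Original order: 'e' -> 'n' -> 'b' -> 'f' -> 'd' -> 'e'
Reversed order: 'e' -> 'd' -> 'f' -> 'b' -> 'n' -> 'e'
Result: edfbne


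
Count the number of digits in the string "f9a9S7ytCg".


Input string: 'f9a9S7ytCg'
Operation: count digit characters (0-9)
Scan: 'f', '9'(digit), 'a', '9'(digit), 'S', '7'(digit), 'y', 't', 'C', 'g'
Digits found: 3
Result: 3


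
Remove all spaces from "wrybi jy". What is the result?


Input string: 'wrybi jy'
Operation: remove all spaces
Words: 'wrybi', 'jy'
Join without spaces: wrybijy


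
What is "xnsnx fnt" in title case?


Input string: 'xnsnx fnt'
Operation: capitalize first letter of each word
Word transformations: 'xnsnx'->'Xnsnx', 'fnt'->'Fnt'
Result: Xnsnx Fnt


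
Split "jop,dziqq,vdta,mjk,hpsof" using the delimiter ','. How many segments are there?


Input string: 'jop,dziqq,vdta,mjk,hpsof'
Delimiter: ','
Split result: 'jop', 'dziqq', 'vdta', 'mjk', 'hpsof'
Number of parts: 5


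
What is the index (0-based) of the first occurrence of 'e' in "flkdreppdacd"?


Input string: 'flkdreppdacd'
Target: 'e'
Scanning left to right: s[0]='f', s[1]='l', s[2]='k', s[3]='d', s[4]='r', s[5]='e'
First match at index: 5


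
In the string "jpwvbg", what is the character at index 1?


Input string: 'jpwvbg'
Operation: get character at index 1
Index mapping: s[0]='j', s[1]='p'
Result: 'p'


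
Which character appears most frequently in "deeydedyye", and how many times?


Input: 'deeydedyye'
Operation: tally each character
Counts: 'd':3, 'e':4, 'y':3
Maximum: 'e' appears 4 times


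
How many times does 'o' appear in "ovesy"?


Input string: 'ovesy'
Target character: 'o'
Scan each position: s[0]='o'
Matches found at indices: 0
Total: 1


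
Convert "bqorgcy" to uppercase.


Input string: 'bqorgcy'
Operation: convert each letter to uppercase
Mapping: 'b'->'B', 'q'->'Q', 'o'->'O', 'r'->'R', 'g'->'G', 'c'->'C', 'y'->'Y'
Result: BQORGCY


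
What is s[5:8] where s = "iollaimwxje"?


Input string: 'iollaimwxje'
Operation: slice [5:8]
Extract characters: s[5]='i', s[6]='m', s[7]='w'
Result: imw


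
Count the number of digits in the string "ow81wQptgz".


Input string: 'ow81wQptgz'
Operation: count digit characters (0-9)
Scan: 'o', 'w', '8'(digit), '1'(digit), 'w', 'Q', 'p', 't', 'g', 'z'
Digits found: 2
Result: 2


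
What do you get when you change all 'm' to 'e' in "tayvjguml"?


Input string: 'tayvjguml'
Operation: replace 'm' with 'e'
Positions of 'm': 7
After replacement: tayvjguel


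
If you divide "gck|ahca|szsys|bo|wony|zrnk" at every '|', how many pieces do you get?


Input string: 'gck|ahca|szsys|bo|wony|zrnk'
Delimiter: '|'
Split result: 'gck', 'ahca', 'szsys', 'bo', 'wony', 'zrnk'
Number of parts: 6


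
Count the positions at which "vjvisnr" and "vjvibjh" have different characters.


String 1: 'vjvisnr'
String 2: 'vjvibjh'
Compare each position: pos 0: 'v'=='v', pos 1: 'j'=='j', pos 2: 'v'=='v', pos 3: 'i'=='i', pos 4: 's'!='b', pos 5: 'n'!='j', pos 6: 'r'!='h'
Differing positions: 3
Hamming distance: 3


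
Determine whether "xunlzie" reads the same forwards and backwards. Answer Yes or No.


Input string: 'xunlzie'
Reversed: 'eizlnux'
Compare pairs: s[0]='x' vs s[6]='e' (mismatch), s[1]='u' vs s[5]='i' (mismatch), s[2]='n' vs s[4]='z' (mismatch)
Palindrome: No


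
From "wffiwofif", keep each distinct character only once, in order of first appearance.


Input: 'wffiwofif'
Operation: keep first occurrence of each character
Scan: s[0]='w' new -> keep; s[1]='f' new -> keep; s[2]='f' seen -> skip; s[3]='i' new -> keep; s[4]='w' seen -> skip; s[5]='o' new -> keep; s[6]='f' seen -> skip; s[7]='i' seen -> skip; s[8]='f' seen -> skip
Result: wfio


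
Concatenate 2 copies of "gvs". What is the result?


Input string: 'gvs'
Operation: repeat 2 times
Concatenation: 'gvs' + 'gvs'
Result: gvsgvs


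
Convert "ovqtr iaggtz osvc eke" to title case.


Input string: 'ovqtr iaggtz osvc eke'
Operation: capitalize first letter of each word
Word transformations: 'ovqtr'->'Ovqtr', 'iaggtz'->'Iaggtz', 'osvc'->'Osvc', 'eke'->'Eke'
Result: Ovqtr Iaggtz Osvc Eke


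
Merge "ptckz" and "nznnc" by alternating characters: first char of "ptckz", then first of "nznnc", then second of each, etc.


String 1: 'ptckz'
String 2: 'nznnc'
Operation: alternate characters
Pairs: 'p'+'n', 't'+'z', 'c'+'n', 'k'+'n', 'z'+'c'
Result: pntzcnknzc


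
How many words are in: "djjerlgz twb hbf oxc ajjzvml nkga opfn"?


Input string: 'djjerlgz twb hbf oxc ajjzvml nkga opfn'
Operation: split by spaces
Words found: 'djjerlgz', 'twb', 'hbf', 'oxc', 'ajjzvml', 'nkga', 'opfn'
Word count: 7


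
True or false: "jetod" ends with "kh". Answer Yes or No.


Input string: 'jetod'
Suffix to check: 'kh'
Last 2 characters of input: 'od'
Match: False
Result: No


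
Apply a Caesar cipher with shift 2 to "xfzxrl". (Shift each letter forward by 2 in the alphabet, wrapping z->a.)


Input: 'xfzxrl', shift = 2
Operation: for each letter, (position + 2) mod 26
Mapping: 'x'(23+2=25)->'z', 'f'(5+2=7)->'h', 'z'(25+2=27, 27 mod 26=1)->'b', 'x'(23+2=25)->'z', 'r'(17+2=19)->'t', 'l'(11+2=13)->'n'
Result: zhbztn


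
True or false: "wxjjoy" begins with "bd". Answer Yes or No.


Input string: 'wxjjoy'
Prefix to check: 'bd'
First 2 characters of input: 'wx'
Match: False
Result: No


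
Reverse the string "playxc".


Input string: 'playxc'
Operation: reverse character order
Original order: 'p' -> 'l' -> 'a' -> 'y' -> 'x' -> 'c'
Reversed order: 'c' -> 'x' -> 'y' -> 'a' -> 'l' -> 'p'
Result: cxyalp


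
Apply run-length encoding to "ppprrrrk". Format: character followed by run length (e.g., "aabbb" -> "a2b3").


Input: 'ppprrrrk'
Operation: identify consecutive runs
Runs: 'ppp' -> p3, 'rrrr' -> r4, 'k' -> k1
Encoded: p3r4k1


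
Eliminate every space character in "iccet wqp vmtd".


Input string: 'iccet wqp vmtd'
Operation: remove all spaces
Words: 'iccet', 'wqp', 'vmtd'
Join without spaces: iccetwqpvmtd


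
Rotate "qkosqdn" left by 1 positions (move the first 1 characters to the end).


Input: 'qkosqdn', shift = 1
Operation: split at index 1 and swap parts
Front part s[0:1] = 'q'
Back part s[1:] = 'kosqdn'
Rotated = back + front = 'kosqdn' + 'q'
Result: kosqdnq


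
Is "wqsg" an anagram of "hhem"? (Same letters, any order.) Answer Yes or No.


String 1: 'hhem' -> sorted: 'ehhm'
String 2: 'wqsg' -> sorted: 'gqsw'
Compare sorted forms: 'ehhm' != 'gqsw'
Anagram: No


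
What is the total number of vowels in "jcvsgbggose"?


Input string: 'jcvsgbggose'
Operation: count vowels (a, e, i, o, u)
Scan: s[0]='j', s[1]='c', s[2]='v', s[3]='s', s[4]='g', s[5]='b', s[6]='g', s[7]='g', s[8]='o' (vowel), s[9]='s', s[10]='e' (vowel)
Vowels found: 2
Result: 2


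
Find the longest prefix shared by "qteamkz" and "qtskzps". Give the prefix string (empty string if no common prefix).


String 1: 'qteamkz'
String 2: 'qtskzps'
Compare position by position:
pos 0: 'q' vs 'q' match
pos 1: 't' vs 't' match
pos 2: 'e' vs 's' differ -> stop
Longest common prefix: "qt" (length 2)
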